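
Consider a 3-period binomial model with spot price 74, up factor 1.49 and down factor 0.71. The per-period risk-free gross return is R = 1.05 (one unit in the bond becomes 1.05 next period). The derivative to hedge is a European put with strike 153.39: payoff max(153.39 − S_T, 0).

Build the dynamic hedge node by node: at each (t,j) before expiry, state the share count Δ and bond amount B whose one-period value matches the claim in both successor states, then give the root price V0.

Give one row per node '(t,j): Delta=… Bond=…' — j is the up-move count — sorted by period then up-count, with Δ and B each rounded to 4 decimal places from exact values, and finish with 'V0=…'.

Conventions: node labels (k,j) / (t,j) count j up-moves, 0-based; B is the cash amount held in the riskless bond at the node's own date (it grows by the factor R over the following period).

(0,0): Delta=-0.7271 Bond=118.8487
(1,0): Delta=-1.0000 Bond=139.1293
(1,1): Delta=-0.5588 Bond=106.2360
(2,0): Delta=-1.0000 Bond=146.0857
(2,1): Delta=-1.0000 Bond=146.0857
(2,2): Delta=-0.2868 Bond=66.8516
V0=65.0432

Under the risk-neutral measure, an up-move has probability p* = (R−d)/(u−d) = 0.4359 and values discount at R = 1.05.
At maturity the claim pays: V(3,0)=126.9046, V(3,1)=97.8079, V(3,2)=36.7459, V(3,3)=0.0000
Node (2,0) S=37.3034: V=(p*·97.8079+(1−p*)·126.9046)/1.05=108.7823; Δ=(97.8079−126.9046)/(55.5821−26.4854)=-1.0000; B=V−Δ·S=146.0857
Node (2,1) S=78.2846: V=(p*·36.7459+(1−p*)·97.8079)/1.05=67.8011; Δ=(36.7459−97.8079)/(116.6441−55.5821)=-1.0000; B=V−Δ·S=146.0857
Node (2,2) S=164.2874: V=(p*·0.0000+(1−p*)·36.7459)/1.05=19.7414; Δ=(0.0000−36.7459)/(244.7882−116.6441)=-0.2868; B=V−Δ·S=66.8516
Node (1,0) S=52.5400: V=(p*·67.8011+(1−p*)·108.7823)/1.05=86.5893; Δ=(67.8011−108.7823)/(78.2846−37.3034)=-1.0000; B=V−Δ·S=139.1293
Node (1,1) S=110.2600: V=(p*·19.7414+(1−p*)·67.8011)/1.05=44.6210; Δ=(19.7414−67.8011)/(164.2874−78.2846)=-0.5588; B=V−Δ·S=106.2360
Node (0,0) S=74.0000: V=(p*·44.6210+(1−p*)·86.5893)/1.05=65.0432; Δ=(44.6210−86.5893)/(110.2600−52.5400)=-0.7271; B=V−Δ·S=118.8487
Check: Δ(0,0)·S0 + B(0,0) = 65.0432 = V0.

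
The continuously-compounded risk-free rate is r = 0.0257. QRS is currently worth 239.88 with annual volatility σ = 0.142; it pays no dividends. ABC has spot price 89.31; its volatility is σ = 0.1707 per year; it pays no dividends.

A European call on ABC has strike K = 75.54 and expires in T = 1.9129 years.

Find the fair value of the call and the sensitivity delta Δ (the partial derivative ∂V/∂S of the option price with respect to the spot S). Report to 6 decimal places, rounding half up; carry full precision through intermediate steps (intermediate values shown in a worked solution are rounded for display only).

σ√T = 0.1707·√1.9129 = 0.236091
d₁ = (ln(S/K) + (r+σ²/2)T) / (σ√T) = (ln(89.31/75.54) + (0.0257+0.1707²/2)·1.9129) / 0.236091 = (0.167451 + 0.077031) / 0.236091 = 1.035542
d₂ = d₁ − σ√T = 1.035542 − 0.236091 = 0.799451
e^{−rT} = 0.952027
N(d₁) = 0.849792,  N(d₂) = 0.787985
Call price V = S·N(d₁) − K·e^{−rT}·N(d₂) = 75.894922 − 56.668871 = 19.226051
Δ = N(d₁) = 0.849792

price = 19.226051
Δ = 0.849792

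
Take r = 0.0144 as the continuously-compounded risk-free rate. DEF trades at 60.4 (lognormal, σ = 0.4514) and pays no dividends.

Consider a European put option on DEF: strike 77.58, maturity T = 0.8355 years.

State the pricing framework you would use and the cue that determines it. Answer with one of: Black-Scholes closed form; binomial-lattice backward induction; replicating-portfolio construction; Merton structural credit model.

framework: Black-Scholes closed form

Key observation: a European claim on DEF (strike 77.58) — a lognormal (GBM) underlying with constant rate and volatility — has an exact closed-form value; no lattice or capital structure is involved.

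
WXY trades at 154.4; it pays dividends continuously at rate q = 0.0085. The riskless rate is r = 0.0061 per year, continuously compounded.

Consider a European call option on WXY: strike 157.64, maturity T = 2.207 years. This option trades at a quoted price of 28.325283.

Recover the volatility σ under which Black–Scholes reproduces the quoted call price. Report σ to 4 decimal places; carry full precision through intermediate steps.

At σ = 0.3363 the Black–Scholes value reproduces the quote:
σ√T = 0.3363·√2.207 = 0.499606
d₁ = (ln(S/K) + (r−q+σ²/2)T) / (σ√T) = (ln(154.4/157.64) + (0.0061−0.0085+0.3363²/2)·2.207) / 0.499606 = (-0.020767 + 0.119507) / 0.499606 = 0.197634
d₂ = d₁ − σ√T = 0.197634 − 0.499606 = -0.301973
e^{−rT} = 0.986628
e^{−qT} = 0.981415
N(d₁) = 0.578334,  N(d₂) = 0.381337
V = S·e^{−qT}·N(d₁) − K·e^{−rT}·N(d₂) = 87.635298 − 59.310015 = 28.325283 (matching the quote); vega is positive throughout, so no other σ reproduces this price

sigma = 0.3363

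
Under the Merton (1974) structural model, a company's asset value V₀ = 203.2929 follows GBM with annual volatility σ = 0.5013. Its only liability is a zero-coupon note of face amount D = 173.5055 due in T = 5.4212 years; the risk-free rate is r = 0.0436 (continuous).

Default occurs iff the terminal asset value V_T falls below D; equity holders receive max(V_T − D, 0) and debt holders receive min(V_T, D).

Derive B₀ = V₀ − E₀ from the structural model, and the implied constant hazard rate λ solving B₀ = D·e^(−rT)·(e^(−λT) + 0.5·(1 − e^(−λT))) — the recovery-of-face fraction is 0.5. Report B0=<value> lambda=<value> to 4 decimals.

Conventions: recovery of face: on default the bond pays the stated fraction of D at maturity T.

With assets at 203.2929 and a single debt payment of 173.5055 at 5.4212 years:
d₁ = [ln(V₀/D) + (r + σ²/2)T] / (σ√T)
   = [ln(203.2929/173.5055) + (0.0436 + 0.5·0.5013²)·5.4212] / (0.5013·√5.4212)
   = [0.158438 + 0.917543] / 1.167200 = 0.921848
d₂ = d₁ − σ√T = 0.921848 − 1.167200 = -0.245353
N(d₁) = 0.821696,  N(d₂) = 0.403092,  e^(−rT) = 0.789493
E₀ = V₀·N(d₁) − D·e^(−rT)·N(d₂)
   = 203.2929·0.821696 − 173.5055·0.789493·0.403092 = 111.828907
B₀ = V₀ − E₀ = 203.2929 − 111.828907 = 91.463993
e^(−λT) = (B₀·e^(rT)/D − 0.5)/(1 − 0.5) = (91.4640·1.266636/173.5055 − 0.5)/0.5 = 0.33542241
λ = −ln(0.33542241)/5.4212 = 0.201499

B0=91.4640 lambda=0.2015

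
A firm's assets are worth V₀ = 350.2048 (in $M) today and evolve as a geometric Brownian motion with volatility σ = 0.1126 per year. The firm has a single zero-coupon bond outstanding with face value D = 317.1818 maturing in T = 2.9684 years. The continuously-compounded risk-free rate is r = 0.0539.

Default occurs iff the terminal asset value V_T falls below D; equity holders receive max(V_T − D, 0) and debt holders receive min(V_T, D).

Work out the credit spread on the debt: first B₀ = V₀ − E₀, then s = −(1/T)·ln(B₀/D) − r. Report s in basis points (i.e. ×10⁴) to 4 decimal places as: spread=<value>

Equity is a call on the firm's assets struck at D = 317.1818:
d₁ = [ln(V₀/D) + (r + σ²/2)T] / (σ√T)
   = [ln(350.2048/317.1818) + (0.0539 + 0.5·0.1126²)·2.9684] / (0.1126·√2.9684)
   = [0.099043 + 0.178815] / 0.193999 = 1.432263
d₂ = d₁ − σ√T = 1.432263 − 0.193999 = 1.238264
N(d₁) = 0.923966,  N(d₂) = 0.892191,  e^(−rT) = 0.852147
E₀ = V₀·N(d₁) − D·e^(−rT)·N(d₂)
   = 350.2048·0.923966 − 317.1818·0.852147·0.892191 = 82.431076
B₀ = V₀ − E₀ = 350.2048 − 82.431076 = 267.773724
spread = −(1/T)·ln(B₀/D) − r = −(1/2.9684)·ln(267.773724/317.1818) − 0.0539 = 0.00314514
in basis points: 0.00314514 × 10⁴ = 31.4514 bp

spread=31.4514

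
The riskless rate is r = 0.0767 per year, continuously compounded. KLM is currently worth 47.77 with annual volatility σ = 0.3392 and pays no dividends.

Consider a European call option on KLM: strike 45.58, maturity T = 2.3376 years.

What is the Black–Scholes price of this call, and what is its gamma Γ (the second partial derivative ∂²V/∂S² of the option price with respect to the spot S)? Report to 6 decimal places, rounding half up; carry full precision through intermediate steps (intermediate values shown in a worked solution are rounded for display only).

σ√T = 0.3392·√2.3376 = 0.518610
d₁ = (ln(S/K) + (r+σ²/2)T) / (σ√T) = (ln(47.77/45.58) + (0.0767+0.3392²/2)·2.3376) / 0.518610 = (0.046929 + 0.313772) / 0.518610 = 0.695515
d₂ = d₁ − σ√T = 0.695515 − 0.518610 = 0.176905
e^{−rT} = 0.835860
N(d₁) = 0.756634,  N(d₂) = 0.570208
Call price V = S·N(d₁) − K·e^{−rT}·N(d₂) = 36.144387 − 21.724087 = 14.420300
φ(d₁) = (1/√(2π))·e^{−d₁²/2} = 0.313233
Γ = φ(d₁) / (S·σ·√T) = 0.012644

price = 14.420300
Γ = 0.012644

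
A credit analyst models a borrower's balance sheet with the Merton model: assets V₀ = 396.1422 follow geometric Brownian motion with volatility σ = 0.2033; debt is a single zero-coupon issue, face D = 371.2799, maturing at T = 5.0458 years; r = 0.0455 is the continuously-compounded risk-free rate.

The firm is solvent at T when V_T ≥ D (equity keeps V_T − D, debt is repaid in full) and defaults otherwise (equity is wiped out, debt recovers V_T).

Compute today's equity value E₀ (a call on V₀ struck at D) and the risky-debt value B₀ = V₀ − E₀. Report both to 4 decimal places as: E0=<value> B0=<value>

E0=125.1526 B0=270.9896

Work the structural quantities from V₀ = 396.1422 against face 371.2799:
d₁ = [ln(V₀/D) + (r + σ²/2)T] / (σ√T)
   = [ln(396.1422/371.2799) + (0.0455 + 0.5·0.2033²)·5.0458] / (0.2033·√5.0458)
   = [0.064817 + 0.333858] / 0.456670 = 0.873004
d₂ = d₁ − σ√T = 0.873004 − 0.456670 = 0.416334
N(d₁) = 0.808670,  N(d₂) = 0.661417,  e^(−rT) = 0.794864
E₀ = V₀·N(d₁) − D·e^(−rT)·N(d₂)
   = 396.1422·0.808670 − 371.2799·0.794864·0.661417 = 125.152582
B₀ = V₀ − E₀ = 396.1422 − 125.152582 = 270.989618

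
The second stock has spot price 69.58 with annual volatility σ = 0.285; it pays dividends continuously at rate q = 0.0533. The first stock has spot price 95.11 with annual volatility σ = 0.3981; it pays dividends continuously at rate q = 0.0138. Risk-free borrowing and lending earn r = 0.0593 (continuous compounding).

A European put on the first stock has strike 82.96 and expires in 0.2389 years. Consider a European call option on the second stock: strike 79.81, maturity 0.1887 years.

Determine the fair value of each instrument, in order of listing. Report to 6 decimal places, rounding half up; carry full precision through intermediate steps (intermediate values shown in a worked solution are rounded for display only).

price(the first stock put K=82.96) = 2.209379
price(the second stock call K=79.81) = 0.627029

[the first stock put K=82.96]
σ√T = 0.3981·√0.2389 = 0.194581
d₁ = (ln(S/K) + (r−q+σ²/2)T) / (σ√T) = (ln(95.11/82.96) + (0.0593−0.0138+0.3981²/2)·0.2389) / 0.194581 = (0.136676 + 0.029801) / 0.194581 = 0.855564
d₂ = d₁ − σ√T = 0.855564 − 0.194581 = 0.660983
e^{−rT} = 0.985933
e^{−qT} = 0.996709
N(−d₁) = 0.196120,  N(−d₂) = 0.254312
price = K·e^{−rT}·N(−d₂) − S·e^{−qT}·N(−d₁) = 20.800918 − 18.591539 = 2.209379
[the second stock call K=79.81]
σ√T = 0.285·√0.1887 = 0.123803
d₁ = (ln(S/K) + (r−q+σ²/2)T) / (σ√T) = (ln(69.58/79.81) + (0.0593−0.0533+0.285²/2)·0.1887) / 0.123803 = (-0.137172 + 0.008796) / 0.123803 = -1.036937
d₂ = d₁ − σ√T = -1.036937 − 0.123803 = -1.160740
e^{−rT} = 0.988872
e^{−qT} = 0.989993
N(d₁) = 0.149883,  N(d₂) = 0.122874
price = S·e^{−qT}·N(d₁) − K·e^{−rT}·N(d₂) = 10.324460 − 9.697431 = 0.627029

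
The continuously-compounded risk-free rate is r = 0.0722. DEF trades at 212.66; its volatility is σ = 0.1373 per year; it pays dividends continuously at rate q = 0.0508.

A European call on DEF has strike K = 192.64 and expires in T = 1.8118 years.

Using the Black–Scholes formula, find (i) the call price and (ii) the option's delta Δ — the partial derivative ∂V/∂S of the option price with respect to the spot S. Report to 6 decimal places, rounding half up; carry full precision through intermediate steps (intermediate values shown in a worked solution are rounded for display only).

price = 29.359501
Δ = 0.728522

σ√T = 0.1373·√1.8118 = 0.184810
d₁ = (ln(S/K) + (r−q+σ²/2)T) / (σ√T) = (ln(212.66/192.64) + (0.0722−0.0508+0.1373²/2)·1.8118) / 0.184810 = (0.098871 + 0.055850) / 0.184810 = 0.837191
d₂ = d₁ − σ√T = 0.837191 − 0.184810 = 0.652381
e^{−rT} = 0.877383
e^{−qT} = 0.912069
N(d₁) = 0.798757,  N(d₂) = 0.742922
Call price V = S·e^{−qT}·N(d₁) − K·e^{−rT}·N(d₂) = 154.927502 − 125.568001 = 29.359501
Δ = e^{−qT}·N(d₁) = 0.728522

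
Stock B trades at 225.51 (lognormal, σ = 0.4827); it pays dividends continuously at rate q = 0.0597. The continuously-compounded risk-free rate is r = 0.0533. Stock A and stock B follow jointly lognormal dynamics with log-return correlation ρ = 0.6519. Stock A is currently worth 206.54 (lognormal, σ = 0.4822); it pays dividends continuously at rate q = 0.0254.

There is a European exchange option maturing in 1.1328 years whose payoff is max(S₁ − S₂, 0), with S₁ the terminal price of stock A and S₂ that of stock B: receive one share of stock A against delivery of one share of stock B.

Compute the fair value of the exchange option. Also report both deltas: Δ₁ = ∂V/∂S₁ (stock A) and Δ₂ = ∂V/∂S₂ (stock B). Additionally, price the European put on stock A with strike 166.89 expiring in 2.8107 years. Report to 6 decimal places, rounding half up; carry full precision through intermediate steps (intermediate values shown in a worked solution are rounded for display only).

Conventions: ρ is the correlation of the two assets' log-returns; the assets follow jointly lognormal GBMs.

σ_eff = √(σ₁² + σ₂² − 2ρσ₁σ₂) = √(0.4822² + 0.4827² − 2·0.6519·0.4822·0.4827) = 0.402550
d₁ = (ln(S₁/S₂) + (q₂ − q₁ + σ_eff²/2)T) / (σ_eff√T) = (ln(206.54/225.51) + (0.0597 − 0.0254 + 0.081023)·1.1328) / 0.428446 = 0.099820
d₂ = d₁ − σ_eff√T = 0.099820 − 0.428446 = -0.328626
N(d₁) = 0.539757,  N(d₂) = 0.371219
V = S₁·e^{−q₁T}·N(d₁) − S₂·e^{−q₂T}·N(d₂) = 108.319361 − 78.239457 = 30.079904
Δ₁ = e^{−q₁T}·N(d₁) = 0.524447;  Δ₂ = −e^{−q₂T}·N(d₂) = -0.346945
[vanilla: stock A put K=166.89]
σ√T = 0.4822·√2.8107 = 0.808415
d₁ = (ln(S/K) + (r−q+σ²/2)T) / (σ√T) = (ln(206.54/166.89) + (0.0533−0.0254+0.4822²/2)·2.8107) / 0.808415 = (0.213159 + 0.405186) / 0.808415 = 0.764886
d₂ = d₁ − σ√T = 0.764886 − 0.808415 = -0.043529
e^{−rT} = 0.860871
e^{−qT} = 0.931097
N(−d₁) = 0.222170,  N(−d₂) = 0.517360
price = K·e^{−rT}·N(−d₂) − S·e^{−qT}·N(−d₁) = 74.329561 − 42.725201 = 31.604361

exchange price = 30.079904
Δ1 = 0.524447
Δ2 = -0.346945
price(stock A put K=166.89) = 31.604361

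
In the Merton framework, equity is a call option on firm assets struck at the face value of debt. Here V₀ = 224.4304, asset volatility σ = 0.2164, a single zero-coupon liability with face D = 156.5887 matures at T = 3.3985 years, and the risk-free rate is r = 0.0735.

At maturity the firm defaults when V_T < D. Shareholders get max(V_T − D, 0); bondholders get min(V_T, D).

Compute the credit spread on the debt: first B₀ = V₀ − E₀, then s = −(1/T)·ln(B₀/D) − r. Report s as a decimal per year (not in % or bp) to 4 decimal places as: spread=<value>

Equity is a call on the firm's assets struck at D = 156.5887:
d₁ = [ln(V₀/D) + (r + σ²/2)T] / (σ√T)
   = [ln(224.4304/156.5887) + (0.0735 + 0.5·0.2164²)·3.3985] / (0.2164·√3.3985)
   = [0.359943 + 0.329364] / 0.398934 = 1.727873
d₂ = d₁ − σ√T = 1.727873 − 0.398934 = 1.328939
N(d₁) = 0.957994,  N(d₂) = 0.908066,  e^(−rT) = 0.778965
E₀ = V₀·N(d₁) − D·e^(−rT)·N(d₂)
   = 224.4304·0.957994 − 156.5887·0.778965·0.908066 = 104.239885
B₀ = V₀ − E₀ = 224.4304 − 104.239885 = 120.190515
spread = −(1/T)·ln(B₀/D) − r = −(1/3.3985)·ln(120.190515/156.5887) − 0.0735 = 0.00434155

spread=0.0043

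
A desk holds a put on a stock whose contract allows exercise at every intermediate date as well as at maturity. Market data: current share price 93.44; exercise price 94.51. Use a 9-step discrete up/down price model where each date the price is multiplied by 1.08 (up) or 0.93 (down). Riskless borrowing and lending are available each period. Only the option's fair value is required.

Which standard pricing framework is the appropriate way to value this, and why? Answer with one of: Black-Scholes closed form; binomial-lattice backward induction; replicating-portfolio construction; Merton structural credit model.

framework: binomial-lattice backward induction

Key observation: an American put (K = 94.51, S₀ = 93.44) on a 9-date tree has no closed form — the optimal stopping decision is embedded and must be resolved recursively from expiry.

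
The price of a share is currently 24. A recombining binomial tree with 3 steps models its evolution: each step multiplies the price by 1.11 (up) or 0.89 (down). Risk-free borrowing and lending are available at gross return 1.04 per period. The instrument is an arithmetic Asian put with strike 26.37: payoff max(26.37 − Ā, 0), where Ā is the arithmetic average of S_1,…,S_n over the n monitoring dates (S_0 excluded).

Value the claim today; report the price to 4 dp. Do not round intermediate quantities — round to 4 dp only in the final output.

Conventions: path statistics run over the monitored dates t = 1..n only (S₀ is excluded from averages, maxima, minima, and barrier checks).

price = 1.4360

Set p* = 0.6818 (from d < R < u); the path-dependent value is the discounted p*-expectation over all price paths.
Enumerate all 2^3 = 8 price paths (U = up ×1.11, D = down ×0.89); each path with k up-moves has probability p*^k·(1−p*)^(3−k).
DDD: Ā=19.0966, payoff=7.2734, prob=0.032213
UDD: Ā=23.8170, payoff=2.5530, prob=0.069027
DUD: Ā=22.0570, payoff=4.3130, prob=0.069027
UUD: Ā=27.5094, payoff=0.0000, prob=0.147915
DDU: Ā=20.4906, payoff=5.8794, prob=0.069027
UDU: Ā=25.5558, payoff=0.8142, prob=0.147915
DUU: Ā=23.7958, payoff=2.5742, prob=0.147915
UUU: Ā=29.6778, payoff=0.0000, prob=0.316961
Price = Σ prob·payoff / R^3 = 1.615274 / 1.124864 = 1.4360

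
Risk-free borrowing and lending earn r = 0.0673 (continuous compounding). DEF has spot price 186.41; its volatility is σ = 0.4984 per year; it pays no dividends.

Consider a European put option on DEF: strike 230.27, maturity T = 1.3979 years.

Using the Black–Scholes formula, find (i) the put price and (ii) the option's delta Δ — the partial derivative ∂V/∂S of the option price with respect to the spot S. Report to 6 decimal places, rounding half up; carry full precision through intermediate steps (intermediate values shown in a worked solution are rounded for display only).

price = 58.352604
Δ = -0.461878

σ√T = 0.4984·√1.3979 = 0.589272
d₁ = (ln(S/K) + (r+σ²/2)T) / (σ√T) = (ln(186.41/230.27) + (0.0673+0.4984²/2)·1.3979) / 0.589272 = (-0.211304 + 0.267700) / 0.589272 = 0.095704
d₂ = d₁ − σ√T = 0.095704 − 0.589272 = -0.493568
e^{−rT} = 0.910211
N(−d₁) = 0.461878,  N(−d₂) = 0.689195
Put price V = K·e^{−rT}·N(−d₂) − S·N(−d₁) = 144.451259 − 86.098655 = 58.352604
Δ = −N(−d₁) = -0.461878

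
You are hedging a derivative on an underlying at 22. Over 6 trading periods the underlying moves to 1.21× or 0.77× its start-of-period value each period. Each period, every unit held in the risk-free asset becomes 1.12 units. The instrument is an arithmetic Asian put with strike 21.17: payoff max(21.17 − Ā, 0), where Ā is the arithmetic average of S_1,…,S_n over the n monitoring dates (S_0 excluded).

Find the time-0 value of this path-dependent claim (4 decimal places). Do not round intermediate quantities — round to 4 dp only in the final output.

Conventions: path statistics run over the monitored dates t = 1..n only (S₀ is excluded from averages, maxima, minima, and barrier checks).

price = 0.1676

Under the martingale measure an up-move has probability p* = 0.7955; value the claim as the probability-weighted average of per-path payoffs, discounted 6 periods at R = 1.12.
Enumerate all 2^6 = 64 price paths (U = up ×1.21, D = down ×0.77); each path with k up-moves has probability p*^k·(1−p*)^(6−k).
DDDDDD: Ā=9.7169, payoff=11.4531, prob=0.000073
UDDDDD: Ā=15.2694, payoff=5.9006, prob=0.000285
DUDDDD: Ā=13.6561, payoff=7.5139, prob=0.000285
UUDDDD: Ā=21.4596, payoff=0.0000, prob=0.001108
DDUDDD: Ā=12.4138, payoff=8.7562, prob=0.000285
UDUDDD: Ā=19.5074, payoff=1.6626, prob=0.001108
DUUDDD: Ā=17.8941, payoff=3.2759, prob=0.001108
UUUDDD: Ā=28.1193, payoff=0.0000, prob=0.004307
DDDUDD: Ā=11.4573, payoff=9.7127, prob=0.000285
UDDUDD: Ā=18.0043, payoff=3.1657, prob=0.001108
DUDUDD: Ā=16.3910, payoff=4.7790, prob=0.001108
UUDUDD: Ā=25.7572, payoff=0.0000, prob=0.004307
DDUUDD: Ā=15.1487, payoff=6.0213, prob=0.001108
UDUUDD: Ā=23.8051, payoff=0.0000, prob=0.004307
DUUUDD: Ā=22.1917, payoff=0.0000, prob=0.004307
UUUUDD: Ā=34.8727, payoff=0.0000, prob=0.016751
DDDDUD: Ā=10.7207, payoff=10.4493, prob=0.000285
UDDDUD: Ā=16.8469, payoff=4.3231, prob=0.001108
DUDDUD: Ā=15.2335, payoff=5.9365, prob=0.001108
UUDDUD: Ā=23.9384, payoff=0.0000, prob=0.004307
DDUDUD: Ā=13.9913, payoff=7.1787, prob=0.001108
UDUDUD: Ā=21.9863, payoff=0.0000, prob=0.004307
DUUDUD: Ā=20.3729, payoff=0.7971, prob=0.004307
UUUDUD: Ā=32.0146, payoff=0.0000, prob=0.016751
DDDUUD: Ā=13.0347, payoff=8.1353, prob=0.001108
UDDUUD: Ā=20.4831, payoff=0.6869, prob=0.004307
DUDUUD: Ā=18.8698, payoff=2.3002, prob=0.004307
UUDUUD: Ā=29.6525, payoff=0.0000, prob=0.016751
DDUUUD: Ā=17.6275, payoff=3.5425, prob=0.004307
UDUUUD: Ā=27.7004, payoff=0.0000, prob=0.016751
DUUUUD: Ā=26.0871, payoff=0.0000, prob=0.016751
UUUUUD: Ā=40.9940, payoff=0.0000, prob=0.065143
DDDDDU: Ā=10.1536, payoff=11.0164, prob=0.000285
UDDDDU: Ā=15.9557, payoff=5.2143, prob=0.001108
DUDDDU: Ā=14.3423, payoff=6.8277, prob=0.001108
UUDDDU: Ā=22.5379, payoff=0.0000, prob=0.004307
DDUDDU: Ā=13.1001, payoff=8.0699, prob=0.001108
UDUDDU: Ā=20.5858, payoff=0.5842, prob=0.004307
DUUDDU: Ā=18.9725, payoff=2.1975, prob=0.004307
UUUDDU: Ā=29.8139, payoff=0.0000, prob=0.016751
DDDUDU: Ā=12.1435, payoff=9.0265, prob=0.001108
UDDUDU: Ā=19.0827, payoff=2.0873, prob=0.004307
DUDUDU: Ā=17.4693, payoff=3.7007, prob=0.004307
UUDUDU: Ā=27.4518, payoff=0.0000, prob=0.016751
DDUUDU: Ā=16.2271, payoff=4.9429, prob=0.004307
UDUUDU: Ā=25.4997, payoff=0.0000, prob=0.016751
DUUUDU: Ā=23.8863, payoff=0.0000, prob=0.016751
UUUUDU: Ā=37.5356, payoff=0.0000, prob=0.065143
DDDDUU: Ā=11.4070, payoff=9.7630, prob=0.001108
UDDDUU: Ā=17.9252, payoff=3.2448, prob=0.004307
DUDDUU: Ā=16.3119, payoff=4.8581, prob=0.004307
UUDDUU: Ā=25.6330, payoff=0.0000, prob=0.016751
DDUDUU: Ā=15.0696, payoff=6.1004, prob=0.004307
UDUDUU: Ā=23.6809, payoff=0.0000, prob=0.016751
DUUDUU: Ā=22.0675, payoff=0.0000, prob=0.016751
UUUDUU: Ā=34.6775, payoff=0.0000, prob=0.065143
DDDUUU: Ā=14.1131, payoff=7.0569, prob=0.004307
UDDUUU: Ā=22.1777, payoff=0.0000, prob=0.016751
DUDUUU: Ā=20.5644, payoff=0.6056, prob=0.016751
UUDUUU: Ā=32.3154, payoff=0.0000, prob=0.065143
DDUUUU: Ā=19.3221, payoff=1.8479, prob=0.016751
UDUUUU: Ā=30.3633, payoff=0.0000, prob=0.065143
DUUUUU: Ā=28.7500, payoff=0.0000, prob=0.065143
UUUUUU: Ā=45.1785, payoff=0.0000, prob=0.253333
Price = Σ prob·payoff / R^6 = 0.330825 / 1.973823 = 0.1676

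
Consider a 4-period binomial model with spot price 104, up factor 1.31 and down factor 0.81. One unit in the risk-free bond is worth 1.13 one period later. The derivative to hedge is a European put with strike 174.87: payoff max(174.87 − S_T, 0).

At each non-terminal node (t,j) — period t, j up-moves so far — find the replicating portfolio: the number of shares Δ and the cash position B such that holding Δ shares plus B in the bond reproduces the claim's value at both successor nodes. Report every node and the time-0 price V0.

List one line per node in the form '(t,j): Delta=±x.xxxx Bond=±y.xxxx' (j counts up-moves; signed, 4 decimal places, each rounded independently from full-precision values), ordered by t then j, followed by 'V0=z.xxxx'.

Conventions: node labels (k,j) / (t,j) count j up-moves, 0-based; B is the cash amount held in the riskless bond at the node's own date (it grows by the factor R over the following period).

Risk-neutral probability p* = (R−d)/(u−d) = (1.13−0.81)/(1.31−0.81) = 0.6400.
Expiry values: V(4,0)=130.1014, V(4,1)=102.4665, V(4,2)=57.7729, V(4,3)=0.0000, V(4,4)=0.0000
  t=3,j=0: stock 55.2699 → up 72.4035 (V=102.4665), down 44.7686 (V=130.1014). Price 99.4823; hedge Δ=-1.0000, bond B=154.7522.
  t=3,j=1: stock 89.3871 → up 117.0971 (V=57.7729), down 72.4035 (V=102.4665). Price 65.3651; hedge Δ=-1.0000, bond B=154.7522.
  t=3,j=2: stock 144.5643 → up 189.3792 (V=0.0000), down 117.0971 (V=57.7729). Price 18.4055; hedge Δ=-0.7993, bond B=133.9514.
  t=3,j=3: stock 233.8015 → up 306.2799 (V=0.0000), down 189.3792 (V=0.0000). Price 0.0000; hedge Δ=0.0000, bond B=0.0000.
  t=2,j=0: stock 68.2344 → up 89.3871 (V=65.3651), down 55.2699 (V=99.4823). Price 68.7145; hedge Δ=-1.0000, bond B=136.9489.
  t=2,j=1: stock 110.3544 → up 144.5643 (V=18.4055), down 89.3871 (V=65.3651). Price 31.2487; hedge Δ=-0.8511, bond B=125.1679.
  t=2,j=2: stock 178.4744 → up 233.8015 (V=0.0000), down 144.5643 (V=18.4055). Price 5.8637; hedge Δ=-0.2063, bond B=42.6748.
  t=1,j=0: stock 84.2400 → up 110.3544 (V=31.2487), down 68.2344 (V=68.7145). Price 39.5897; hedge Δ=-0.8895, bond B=114.5213.
  t=1,j=1: stock 136.2400 → up 178.4744 (V=5.8637), down 110.3544 (V=31.2487). Price 13.2764; hedge Δ=-0.3727, bond B=64.0463.
  t=0,j=0: stock 104.0000 → up 136.2400 (V=13.2764), down 84.2400 (V=39.5897). Price 20.1320; hedge Δ=-0.5060, bond B=72.7587.
Verification: the root portfolio costs Δ(0,0)·S0 + B(0,0) = 20.1320, matching V0.

(0,0): Delta=-0.5060 Bond=72.7587
(1,0): Delta=-0.8895 Bond=114.5213
(1,1): Delta=-0.3727 Bond=64.0463
(2,0): Delta=-1.0000 Bond=136.9489
(2,1): Delta=-0.8511 Bond=125.1679
(2,2): Delta=-0.2063 Bond=42.6748
(3,0): Delta=-1.0000 Bond=154.7522
(3,1): Delta=-1.0000 Bond=154.7522
(3,2): Delta=-0.7993 Bond=133.9514
(3,3): Delta=0.0000 Bond=0.0000
V0=20.1320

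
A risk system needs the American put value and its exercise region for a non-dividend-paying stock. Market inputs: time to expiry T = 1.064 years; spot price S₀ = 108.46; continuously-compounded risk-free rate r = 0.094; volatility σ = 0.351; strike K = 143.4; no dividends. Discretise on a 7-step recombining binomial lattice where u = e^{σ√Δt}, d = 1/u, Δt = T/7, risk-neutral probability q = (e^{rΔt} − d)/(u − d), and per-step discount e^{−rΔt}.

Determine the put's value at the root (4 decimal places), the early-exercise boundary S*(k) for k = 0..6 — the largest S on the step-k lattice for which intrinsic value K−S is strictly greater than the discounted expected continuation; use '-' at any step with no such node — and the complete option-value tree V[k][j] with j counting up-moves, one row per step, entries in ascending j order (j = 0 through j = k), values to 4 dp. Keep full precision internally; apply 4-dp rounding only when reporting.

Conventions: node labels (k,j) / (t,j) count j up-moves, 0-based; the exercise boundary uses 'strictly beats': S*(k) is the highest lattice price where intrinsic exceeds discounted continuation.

price = 35.4082
boundary = - 94.5886 108.4600 94.5886 108.4600 94.5886 108.4600
tree:
35.4082
48.8114 23.9325
60.9088 34.9400 14.3651
71.4590 48.8114 22.8605 6.8672
80.6599 60.9088 34.9400 12.2669 2.0388
88.6840 71.4590 48.8114 21.2116 4.2929 0.0000
95.6819 80.6599 60.9088 34.9400 9.0395 0.0000 0.0000
101.7848 88.6840 71.4590 48.8114 19.0343 0.0000 0.0000 0.0000

Δt=0.15200, u=1.14665, d=0.87211, q=0.51826, disc=e^(-rΔt)=0.98581
k=7 terminal: V=max(K-S,0) → 101.7848 88.6840 71.4590 48.8114 19.0343 0.0000 0.0000 0.0000
k=6: j=0 S=47.7181 intr=95.6819 cont=93.6475 V=95.6819[EX]; j=1 S=62.7401 intr=80.6599 cont=78.6255 V=80.6599[EX]; j=2 S=82.4912 intr=60.9088 cont=58.8745 V=60.9088[EX]; j=3 S=108.4600 intr=34.9400 cont=32.9057 V=34.9400[EX]; j=4 S=142.6040 intr=0.7960 cont=9.0395 V=9.0395[hold]; j=5 S=187.4967 intr=0.0000 cont=0.0000 V=0.0000[hold]; j=6 S=246.5220 intr=0.0000 cont=0.0000 V=0.0000[hold]  S*(6)=108.4600
k=5: j=0 S=54.7160 intr=88.6840 cont=86.6497 V=88.6840[EX]; j=1 S=71.9410 intr=71.4590 cont=69.4247 V=71.4590[EX]; j=2 S=94.5886 intr=48.8114 cont=46.7771 V=48.8114[EX]; j=3 S=124.3657 intr=19.0343 cont=21.2116 V=21.2116[hold]; j=4 S=163.5169 intr=0.0000 cont=4.2929 V=4.2929[hold]; j=5 S=214.9932 intr=0.0000 cont=0.0000 V=0.0000[hold]  S*(5)=94.5886
k=4: j=0 S=62.7401 intr=80.6599 cont=78.6255 V=80.6599[EX]; j=1 S=82.4912 intr=60.9088 cont=58.8745 V=60.9088[EX]; j=2 S=108.4600 intr=34.9400 cont=34.0181 V=34.9400[EX]; j=3 S=142.6040 intr=0.7960 cont=12.2669 V=12.2669[hold]; j=4 S=187.4967 intr=0.0000 cont=2.0388 V=2.0388[hold]  S*(4)=108.4600
k=3: j=0 S=71.9410 intr=71.4590 cont=69.4247 V=71.4590[EX]; j=1 S=94.5886 intr=48.8114 cont=46.7771 V=48.8114[EX]; j=2 S=124.3657 intr=19.0343 cont=22.8605 V=22.8605[hold]; j=3 S=163.5169 intr=0.0000 cont=6.8672 V=6.8672[hold]  S*(3)=94.5886
k=2: j=0 S=82.4912 intr=60.9088 cont=58.8745 V=60.9088[EX]; j=1 S=108.4600 intr=34.9400 cont=34.8605 V=34.9400[EX]; j=2 S=142.6040 intr=0.7960 cont=14.3651 V=14.3651[hold]  S*(2)=108.4600
k=1: j=0 S=94.5886 intr=48.8114 cont=46.7771 V=48.8114[EX]; j=1 S=124.3657 intr=19.0343 cont=23.9325 V=23.9325[hold]  S*(1)=94.5886
k=0: j=0 S=108.4600 intr=34.9400 cont=35.4082 V=35.4082[hold]  S*(0)=-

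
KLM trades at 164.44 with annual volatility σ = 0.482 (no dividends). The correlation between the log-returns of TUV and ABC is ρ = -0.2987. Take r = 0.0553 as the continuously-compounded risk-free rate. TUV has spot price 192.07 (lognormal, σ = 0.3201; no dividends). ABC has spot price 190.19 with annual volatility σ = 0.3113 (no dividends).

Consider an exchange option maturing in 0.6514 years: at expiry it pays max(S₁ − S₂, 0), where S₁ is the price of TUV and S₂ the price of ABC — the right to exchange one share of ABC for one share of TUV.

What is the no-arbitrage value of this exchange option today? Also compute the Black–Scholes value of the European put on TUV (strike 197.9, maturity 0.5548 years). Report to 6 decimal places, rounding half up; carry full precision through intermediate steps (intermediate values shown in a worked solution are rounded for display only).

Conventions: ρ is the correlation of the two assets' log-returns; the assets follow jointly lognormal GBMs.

exchange price = 32.043493
price(TUV put K=197.9) = 18.144459

σ_eff = √(σ₁² + σ₂² − 2ρσ₁σ₂) = √(0.3201² + 0.3113² − 2·-0.2987·0.3201·0.3113) = 0.508823
d₁ = (ln(S₁/S₂) + (q₂ − q₁ + σ_eff²/2)T) / (σ_eff√T) = (ln(192.07/190.19) + (0.0 − 0.0 + 0.129450)·0.6514) / 0.410668 = 0.229286
d₂ = d₁ − σ_eff√T = 0.229286 − 0.410668 = -0.181382
N(d₁) = 0.590677,  N(d₂) = 0.428034
V = S₁·e^{−q₁T}·N(d₁) − S₂·e^{−q₂T}·N(d₂) = 113.451263 − 81.407770 = 32.043493
[vanilla: TUV put K=197.9]
σ√T = 0.3201·√0.5548 = 0.238426
d₁ = (ln(S/K) + (r+σ²/2)T) / (σ√T) = (ln(192.07/197.9) + (0.0553+0.3201²/2)·0.5548) / 0.238426 = (-0.029902 + 0.059104) / 0.238426 = 0.122478
d₂ = d₁ − σ√T = 0.122478 − 0.238426 = -0.115948
e^{−rT} = 0.969785
N(−d₁) = 0.451260,  N(−d₂) = 0.546153
price = K·e^{−rT}·N(−d₂) − S·N(−d₁) = 104.818002 − 86.673542 = 18.144459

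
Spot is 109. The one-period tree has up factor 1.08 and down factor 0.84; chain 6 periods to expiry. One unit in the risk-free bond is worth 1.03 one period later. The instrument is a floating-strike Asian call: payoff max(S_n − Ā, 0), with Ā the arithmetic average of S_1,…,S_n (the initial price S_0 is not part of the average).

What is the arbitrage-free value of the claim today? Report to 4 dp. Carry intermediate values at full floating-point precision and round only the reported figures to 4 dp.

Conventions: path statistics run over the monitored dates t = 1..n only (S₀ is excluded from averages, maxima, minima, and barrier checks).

price = 10.1738

Risk-neutral up-probability p* = (R−d)/(u−d) = (1.03−0.84)/(1.08−0.84) = 0.7917; the claim prices as the p*-weighted sum of path payoffs discounted by R^6.
Enumerate all 2^6 = 64 price paths (U = up ×1.08, D = down ×0.84); each path with k up-moves has probability p*^k·(1−p*)^(6−k).
DDDDDD: Ā=61.8700, payoff=0.0000, prob=0.000082
UDDDDD: Ā=79.5471, payoff=0.0000, prob=0.000311
DUDDDD: Ā=75.1871, payoff=0.0000, prob=0.000311
UUDDDD: Ā=96.6691, payoff=0.0000, prob=0.001181
DDUDDD: Ā=71.5247, payoff=0.0000, prob=0.000311
UDUDDD: Ā=91.9603, payoff=0.0000, prob=0.001181
DUUDDD: Ā=87.6003, payoff=0.0000, prob=0.001181
UUUDDD: Ā=112.6290, payoff=0.0000, prob=0.004486
DDDUDD: Ā=68.4483, payoff=0.0000, prob=0.000311
UDDUDD: Ā=88.0049, payoff=0.0000, prob=0.001181
DUDUDD: Ā=83.6449, payoff=0.0000, prob=0.001181
UUDUDD: Ā=107.5435, payoff=0.0000, prob=0.004486
DDUUDD: Ā=79.9825, payoff=0.0000, prob=0.001181
UDUUDD: Ā=102.8347, payoff=0.0000, prob=0.004486
DUUUDD: Ā=98.4747, payoff=0.0000, prob=0.004486
UUUUDD: Ā=126.6103, payoff=0.0000, prob=0.017049
DDDDUD: Ā=65.8641, payoff=0.0000, prob=0.000311
UDDDUD: Ā=84.6824, payoff=0.0000, prob=0.001181
DUDDUD: Ā=80.3224, payoff=0.0000, prob=0.001181
UUDDUD: Ā=103.2716, payoff=0.0000, prob=0.004486
DDUDUD: Ā=76.6600, payoff=0.0000, prob=0.001181
UDUDUD: Ā=98.5628, payoff=0.0000, prob=0.004486
DUUDUD: Ā=94.2028, payoff=0.0000, prob=0.004486
UUUDUD: Ā=121.1179, payoff=0.0000, prob=0.017049
DDDUUD: Ā=73.5836, payoff=0.0000, prob=0.001181
UDDUUD: Ā=94.6074, payoff=0.0000, prob=0.004486
DUDUUD: Ā=90.2474, payoff=0.0000, prob=0.004486
UUDUUD: Ā=116.0324, payoff=0.0000, prob=0.017049
DDUUUD: Ā=86.5850, payoff=0.0000, prob=0.004486
UDUUUD: Ā=111.3236, payoff=0.0000, prob=0.017049
DUUUUD: Ā=106.9636, payoff=0.0000, prob=0.017049
UUUUUD: Ā=137.5247, payoff=0.0000, prob=0.064784
DDDDDU: Ā=63.6934, payoff=0.0000, prob=0.000311
UDDDDU: Ā=81.8915, payoff=0.0000, prob=0.001181
DUDDDU: Ā=77.5315, payoff=0.0000, prob=0.001181
UUDDDU: Ā=99.6833, payoff=0.0000, prob=0.004486
DDUDDU: Ā=73.8691, payoff=0.0000, prob=0.001181
UDUDDU: Ā=94.9745, payoff=0.0000, prob=0.004486
DUUDDU: Ā=90.6145, payoff=0.0000, prob=0.004486
UUUDDU: Ā=116.5044, payoff=0.0000, prob=0.017049
DDDUDU: Ā=70.7926, payoff=0.0000, prob=0.001181
UDDUDU: Ā=91.0191, payoff=0.0000, prob=0.004486
DUDUDU: Ā=86.6591, payoff=0.0000, prob=0.004486
UUDUDU: Ā=111.4189, payoff=0.0000, prob=0.017049
DDUUDU: Ā=82.9967, payoff=0.0000, prob=0.004486
UDUUDU: Ā=106.7101, payoff=0.0000, prob=0.017049
DUUUDU: Ā=102.3501, payoff=2.2857, prob=0.017049
UUUUDU: Ā=131.5929, payoff=2.9388, prob=0.064784
DDDDUU: Ā=68.2085, payoff=0.0000, prob=0.001181
UDDDUU: Ā=87.6966, payoff=0.0000, prob=0.004486
DUDDUU: Ā=83.3366, payoff=0.0000, prob=0.004486
UUDDUU: Ā=107.1470, payoff=0.0000, prob=0.017049
DDUDUU: Ā=79.6742, payoff=1.7092, prob=0.004486
UDUDUU: Ā=102.4382, payoff=2.1975, prob=0.017049
DUUDUU: Ā=98.0782, payoff=6.5575, prob=0.017049
UUUDUU: Ā=126.1006, payoff=8.4311, prob=0.064784
DDDUUU: Ā=76.5978, payoff=4.7856, prob=0.004486
UDDUUU: Ā=98.4828, payoff=6.1529, prob=0.017049
DUDUUU: Ā=94.1228, payoff=10.5129, prob=0.017049
UUDUUU: Ā=121.0151, payoff=13.5166, prob=0.064784
DDUUUU: Ā=90.4604, payoff=14.1753, prob=0.017049
UDUUUU: Ā=116.3063, payoff=18.2254, prob=0.064784
DUUUUU: Ā=111.9463, payoff=22.5854, prob=0.064784
UUUUUU: Ā=143.9309, payoff=29.0384, prob=0.246181
Price = Σ prob·payoff / R^6 = 12.148011 / 1.194052 = 10.1738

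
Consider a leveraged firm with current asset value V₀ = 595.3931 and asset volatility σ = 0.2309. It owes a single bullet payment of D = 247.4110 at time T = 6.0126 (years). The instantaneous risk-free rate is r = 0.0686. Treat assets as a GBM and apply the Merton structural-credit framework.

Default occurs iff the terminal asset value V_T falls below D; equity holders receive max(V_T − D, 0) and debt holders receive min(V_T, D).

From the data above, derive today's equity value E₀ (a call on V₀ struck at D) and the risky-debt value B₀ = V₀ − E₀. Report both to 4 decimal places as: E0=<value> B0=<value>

Equity is a call on the firm's assets struck at D = 247.4110:
d₁ = [ln(V₀/D) + (r + σ²/2)T] / (σ√T)
   = [ln(595.3931/247.4110) + (0.0686 + 0.5·0.2309²)·6.0126] / (0.2309·√6.0126)
   = [0.878171 + 0.572745] / 0.566181 = 2.562637
d₂ = d₁ − σ√T = 2.562637 − 0.566181 = 1.996456
N(d₁) = 0.994806,  N(d₂) = 0.977058,  e^(−rT) = 0.662017
E₀ = V₀·N(d₁) − D·e^(−rT)·N(d₂)
   = 595.3931·0.994806 − 247.4110·0.662017·0.977058 = 432.268073
B₀ = V₀ − E₀ = 595.3931 − 432.268073 = 163.125027

E0=432.2681 B0=163.1250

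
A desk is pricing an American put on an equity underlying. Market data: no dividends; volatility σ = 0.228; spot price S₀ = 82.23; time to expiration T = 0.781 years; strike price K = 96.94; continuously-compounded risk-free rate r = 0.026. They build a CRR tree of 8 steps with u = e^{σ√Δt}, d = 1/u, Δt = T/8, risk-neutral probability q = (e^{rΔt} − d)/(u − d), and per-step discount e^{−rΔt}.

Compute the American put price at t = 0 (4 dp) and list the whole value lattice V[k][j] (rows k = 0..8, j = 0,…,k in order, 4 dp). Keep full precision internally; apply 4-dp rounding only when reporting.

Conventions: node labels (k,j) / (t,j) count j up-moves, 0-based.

params: Δt=0.09763 u=1.07384 d=0.93124 q=0.50002 e^(-rΔt)=0.99746
t_8 payoffs: 50.4326 43.3111 35.0990 25.6295 14.7100 2.1184 0.0000 0.0000 0.0000
k=7: node(7,0) S=49.9414 payoff=46.9986 vs cont=46.7529 → 46.9986 [stop]  node(7,1) S=57.5887 payoff=39.3513 vs cont=39.1055 → 39.3513 [stop]  node(7,2) S=66.4071 payoff=30.5329 vs cont=30.2871 → 30.5329 [stop]  node(7,3) S=76.5758 payoff=20.3642 vs cont=20.1184 → 20.3642 [stop]  node(7,4) S=88.3017 payoff=8.6383 vs cont=8.3926 → 8.6383 [stop]  node(7,5) S=101.8230 payoff=0.0000 vs cont=1.0565 → 1.0565 [wait]  node(7,6) S=117.4148 payoff=0.0000 vs cont=0.0000 → 0.0000 [wait]  node(7,7) S=135.3942 payoff=0.0000 vs cont=0.0000 → 0.0000 [wait]
k=6: node(6,0) S=53.6289 payoff=43.3111 vs cont=43.0653 → 43.3111 [stop]  node(6,1) S=61.8410 payoff=35.0990 vs cont=34.8533 → 35.0990 [stop]  node(6,2) S=71.3105 payoff=25.6295 vs cont=25.3838 → 25.6295 [stop]  node(6,3) S=82.2300 payoff=14.7100 vs cont=14.4643 → 14.7100 [stop]  node(6,4) S=94.8216 payoff=2.1184 vs cont=4.8350 → 4.8350 [wait]  node(6,5) S=109.3413 payoff=0.0000 vs cont=0.5269 → 0.5269 [wait]  node(6,6) S=126.0844 payoff=0.0000 vs cont=0.0000 → 0.0000 [wait]
k=5: node(5,0) S=57.5887 payoff=39.3513 vs cont=39.1055 → 39.3513 [stop]  node(5,1) S=66.4071 payoff=30.5329 vs cont=30.2871 → 30.5329 [stop]  node(5,2) S=76.5758 payoff=20.3642 vs cont=20.1184 → 20.3642 [stop]  node(5,3) S=88.3017 payoff=8.6383 vs cont=9.7475 → 9.7475 [wait]  node(5,4) S=101.8230 payoff=0.0000 vs cont=2.6740 → 2.6740 [wait]  node(5,5) S=117.4148 payoff=0.0000 vs cont=0.2628 → 0.2628 [wait]
k=4: node(4,0) S=61.8410 payoff=35.0990 vs cont=34.8533 → 35.0990 [stop]  node(4,1) S=71.3105 payoff=25.6295 vs cont=25.3838 → 25.6295 [stop]  node(4,2) S=82.2300 payoff=14.7100 vs cont=15.0174 → 15.0174 [wait]  node(4,3) S=94.8216 payoff=2.1184 vs cont=6.1949 → 6.1949 [wait]  node(4,4) S=109.3413 payoff=0.0000 vs cont=1.4646 → 1.4646 [wait]
k=3: node(3,0) S=66.4071 payoff=30.5329 vs cont=30.2871 → 30.5329 [stop]  node(3,1) S=76.5758 payoff=20.3642 vs cont=20.2718 → 20.3642 [stop]  node(3,2) S=88.3017 payoff=8.6383 vs cont=10.5791 → 10.5791 [wait]  node(3,3) S=101.8230 payoff=0.0000 vs cont=3.8199 → 3.8199 [wait]
k=2: node(2,0) S=71.3105 payoff=25.6295 vs cont=25.3838 → 25.6295 [stop]  node(2,1) S=82.2300 payoff=14.7100 vs cont=15.4322 → 15.4322 [wait]  node(2,2) S=94.8216 payoff=2.1184 vs cont=7.1811 → 7.1811 [wait]
k=1: node(1,0) S=76.5758 payoff=20.3642 vs cont=20.4786 → 20.4786 [wait]  node(1,1) S=88.3017 payoff=8.6383 vs cont=11.2778 → 11.2778 [wait]
k=0: node(0,0) S=82.2300 payoff=14.7100 vs cont=15.8378 → 15.8378 [wait]

price = 15.8378
tree:
15.8378
20.4786 11.2778
25.6295 15.4322 7.1811
30.5329 20.3642 10.5791 3.8199
35.0990 25.6295 15.0174 6.1949 1.4646
39.3513 30.5329 20.3642 9.7475 2.6740 0.2628
43.3111 35.0990 25.6295 14.7100 4.8350 0.5269 0.0000
46.9986 39.3513 30.5329 20.3642 8.6383 1.0565 0.0000 0.0000
50.4326 43.3111 35.0990 25.6295 14.7100 2.1184 0.0000 0.0000 0.0000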